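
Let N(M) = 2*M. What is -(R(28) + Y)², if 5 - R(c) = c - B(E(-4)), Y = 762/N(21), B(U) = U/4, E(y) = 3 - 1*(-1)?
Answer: -729/49 ≈ -14.878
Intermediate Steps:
E(y) = 4 (E(y) = 3 + 1 = 4)
B(U) = U/4 (B(U) = U*(¼) = U/4)
Y = 127/7 (Y = 762/((2*21)) = 762/42 = 762*(1/42) = 127/7 ≈ 18.143)
R(c) = 6 - c (R(c) = 5 - (c - 4/4) = 5 - (c - 1*1) = 5 - (c - 1) = 5 - (-1 + c) = 5 + (1 - c) = 6 - c)
-(R(28) + Y)² = -((6 - 1*28) + 127/7)² = -((6 - 28) + 127/7)² = -(-22 + 127/7)² = -(-27/7)² = -1*729/49 = -729/49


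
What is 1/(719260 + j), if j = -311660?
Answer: 1/407600 ≈ 2.4534e-6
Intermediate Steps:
1/(719260 + j) = 1/(719260 - 311660) = 1/407600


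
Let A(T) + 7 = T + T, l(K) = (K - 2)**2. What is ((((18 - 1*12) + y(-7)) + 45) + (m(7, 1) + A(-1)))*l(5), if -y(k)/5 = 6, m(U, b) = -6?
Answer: 54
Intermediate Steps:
l(K) = (-2 + K)**2
A(T) = -7 + 2*T (A(T) = -7 + (T + T) = -7 + 2*T)
y(k) = -30 (y(k) = -5*6 = -30)
((((18 - 1*12) + y(-7)) + 45) + (m(7, 1) + A(-1)))*l(5) = ((((18 - 1*12) - 30) + 45) + (-6 + (-7 + 2*(-1))))*(-2 + 5)**2 = ((((18 - 12) - 30) + 45) + (-6 + (-7 - 2)))*3**2 = (((6 - 30) + 45) + (-6 - 9))*9 = ((-24 + 45) - 15)*9 = (21 - 15)*9 = 6*9 = 54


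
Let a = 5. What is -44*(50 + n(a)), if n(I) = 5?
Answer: -2420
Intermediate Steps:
-44*(50 + n(a)) = -44*(50 + 5) = -44*55 = -2420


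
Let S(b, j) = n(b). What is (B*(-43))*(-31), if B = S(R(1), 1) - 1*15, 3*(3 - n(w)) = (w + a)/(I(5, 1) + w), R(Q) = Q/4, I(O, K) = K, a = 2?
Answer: -83979/5 ≈ -16796.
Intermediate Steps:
R(Q) = Q/4 (R(Q) = Q*(1/4) = Q/4)
n(w) = 3 - (2 + w)/(3*(1 + w)) (n(w) = 3 - (w + 2)/(3*(1 + w)) = 3 - (2 + w)/(3*(1 + w)))
S(b, j) = (7 + 8*b)/(3*(1 + b))
B = -63/5 (B = (7 + 8*((1/4)*1))/(3*(1 + (1/4)*1)) - 1*15 = (7 + 8*(1/4))/(3*(1 + 1/4)) - 15 = (7 + 2)/(3*(5/4)) - 15 = (1/3)*(4/5)*9 - 15 = 12/5 - 15 = -63/5 ≈ -12.600)
(B*(-43))*(-31) = -63/5*(-43)*(-31) = (2709/5)*(-31) = -83979/5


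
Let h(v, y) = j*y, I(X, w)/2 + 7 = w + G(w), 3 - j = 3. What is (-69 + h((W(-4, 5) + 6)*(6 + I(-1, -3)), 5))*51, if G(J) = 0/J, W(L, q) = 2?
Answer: -3519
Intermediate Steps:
j = 0 (j = 3 - 1*3 = 3 - 3 = 0)
G(J) = 0
I(X, w) = -14 + 2*w (I(X, w) = -14 + 2*(w + 0) = -14 + 2*w)
h(v, y) = 0 (h(v, y) = 0*y = 0)
(-69 + h((W(-4, 5) + 6)*(6 + I(-1, -3)), 5))*51 = (-69 + 0)*51 = -69*51 = -3519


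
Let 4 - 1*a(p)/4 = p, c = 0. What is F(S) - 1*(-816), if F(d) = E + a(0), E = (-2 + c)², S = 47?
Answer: 836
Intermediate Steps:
a(p) = 16 - 4*p
E = 4 (E = (-2 + 0)² = (-2)² = 4)
F(d) = 20 (F(d) = 4 + (16 - 4*0) = 4 + (16 + 0) = 4 + 16 = 20)
F(S) - 1*(-816) = 20 - 1*(-816) = 20 + 816 = 836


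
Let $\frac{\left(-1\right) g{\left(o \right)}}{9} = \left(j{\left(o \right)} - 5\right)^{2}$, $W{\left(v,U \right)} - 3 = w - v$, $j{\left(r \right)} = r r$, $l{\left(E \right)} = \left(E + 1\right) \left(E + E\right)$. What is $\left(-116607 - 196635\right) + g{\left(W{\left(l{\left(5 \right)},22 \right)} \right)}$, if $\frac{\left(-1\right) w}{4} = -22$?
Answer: $-8538666$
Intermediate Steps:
$w = 88$ ($w = \left(-4\right) \left(-22\right) = 88$)
$l{\left(E \right)} = 2 E \left(1 + E\right)$ ($l{\left(E \right)} = \left(1 + E\right) 2 E = 2 E \left(1 + E\right)$)
$j{\left(r \right)} = r^{2}$
$W{\left(v,U \right)} = 91 - v$ ($W{\left(v,U \right)} = 3 - \left(-88 + v\right) = 91 - v$)
$g{\left(o \right)} = - 9 \left(-5 + o^{2}\right)^{2}$ ($g{\left(o \right)} = - 9 \left(o^{2} - 5\right)^{2} = - 9 \left(-5 + o^{2}\right)^{2}$)
$\left(-116607 - 196635\right) + g{\left(W{\left(l{\left(5 \right)},22 \right)} \right)} = \left(-116607 - 196635\right) - 9 \left(-5 + \left(91 - 2 \cdot 5 \left(1 + 5\right)\right)^{2}\right)^{2} = -313242 - 9 \left(-5 + \left(91 - 2 \cdot 5 \cdot 6\right)^{2}\right)^{2} = -313242 - 9 \left(-5 + \left(91 - 60\right)^{2}\right)^{2} = -313242 - 9 \left(-5 + 31^{2}\right)^{2} = -313242 - 9 \left(-5 + 961\right)^{2} = -313242 - 9 \cdot 956^{2} = -313242 - 8225424 = -8538666$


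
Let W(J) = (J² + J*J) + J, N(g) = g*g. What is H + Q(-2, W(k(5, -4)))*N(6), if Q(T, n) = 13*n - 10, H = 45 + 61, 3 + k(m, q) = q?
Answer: 42334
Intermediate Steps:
k(m, q) = -3 + q
H = 106
N(g) = g²
W(J) = J + 2*J² (W(J) = (J² + J²) + J = 2*J² + J = J + 2*J²)
Q(T, n) = -10 + 13*n
H + Q(-2, W(k(5, -4)))*N(6) = 106 + (-10 + 13*((-3 - 4)*(1 + 2*(-3 - 4))))*6² = 106 + (-10 + 13*(-7*(1 + 2*(-7))))*36 = 106 + (-10 + 13*(-7*(1 - 14)))*36 = 106 + (-10 + 13*(-7*(-13)))*36 = 106 + (-10 + 13*91)*36 = 106 + (-10 + 1183)*36 = 106 + 1173*36 = 106 + 42228 = 42334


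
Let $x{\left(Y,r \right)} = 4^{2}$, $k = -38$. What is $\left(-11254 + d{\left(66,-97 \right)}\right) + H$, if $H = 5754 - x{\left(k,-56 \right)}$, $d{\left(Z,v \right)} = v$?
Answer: $-5613$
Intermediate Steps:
$x{\left(Y,r \right)} = 16$
$H = 5738$ ($H = 5754 - 16 = 5738$)
$\left(-11254 + d{\left(66,-97 \right)}\right) + H = \left(-11254 - 97\right) + 5738 = -11351 + 5738 = -5613$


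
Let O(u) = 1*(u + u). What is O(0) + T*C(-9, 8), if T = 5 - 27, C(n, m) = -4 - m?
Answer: 264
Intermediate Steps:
T = -22
O(u) = 2*u (O(u) = 1*(2*u) = 2*u)
O(0) + T*C(-9, 8) = 2*0 - 22*(-4 - 1*8) = 0 - 22*(-4 - 8) = 0 - 22*(-12) = 0 + 264 = 264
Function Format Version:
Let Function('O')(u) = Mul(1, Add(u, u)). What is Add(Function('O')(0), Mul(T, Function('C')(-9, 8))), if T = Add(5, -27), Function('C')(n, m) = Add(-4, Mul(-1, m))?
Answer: 264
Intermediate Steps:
T = -22
Function('O')(u) = Mul(2, u) (Function('O')(u) = Mul(1, Mul(2, u)) = Mul(2, u))
Add(Function('O')(0), Mul(T, Function('C')(-9, 8))) = Add(Mul(2, 0), Mul(-22, Add(-4, Mul(-1, 8)))) = Add(0, Mul(-22, Add(-4, -8))) = Add(0, Mul(-22, -12)) = Add(0, 264) = 264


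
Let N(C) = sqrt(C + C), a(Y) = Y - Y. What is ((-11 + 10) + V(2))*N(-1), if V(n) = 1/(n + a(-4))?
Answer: -I*sqrt(2)/2 ≈ -0.70711*I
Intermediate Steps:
a(Y) = 0
N(C) = sqrt(2)*sqrt(C) (N(C) = sqrt(2*C) = sqrt(2)*sqrt(C))
V(n) = 1/n (V(n) = 1/(n + 0) = 1/n)
((-11 + 10) + V(2))*N(-1) = ((-11 + 10) + 1/2)*(sqrt(2)*sqrt(-1)) = (-1 + 1/2)*(sqrt(2)*I) = -I*sqrt(2)/2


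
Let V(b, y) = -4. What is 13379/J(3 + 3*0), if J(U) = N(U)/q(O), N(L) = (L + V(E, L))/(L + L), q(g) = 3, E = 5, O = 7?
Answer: -240822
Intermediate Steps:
N(L) = (-4 + L)/(2*L) (N(L) = (L - 4)/(L + L) = (-4 + L)/((2*L)) = (-4 + L)*(1/(2*L)) = (-4 + L)/(2*L))
J(U) = (-4 + U)/(6*U) (J(U) = ((-4 + U)/(2*U))/3 = ((-4 + U)/(2*U))*(1/3) = (-4 + U)/(6*U))
13379/J(3 + 3*0) = 13379/(((-4 + (3 + 3*0))/(6*(3 + 3*0)))) = 13379/(((-4 + (3 + 0))/(6*(3 + 0)))) = 13379/(((1/6)*(-4 + 3)/3)) = 13379/(((1/6)*(1/3)*(-1))) = 13379/(-1/18) = 13379*(-18) = -240822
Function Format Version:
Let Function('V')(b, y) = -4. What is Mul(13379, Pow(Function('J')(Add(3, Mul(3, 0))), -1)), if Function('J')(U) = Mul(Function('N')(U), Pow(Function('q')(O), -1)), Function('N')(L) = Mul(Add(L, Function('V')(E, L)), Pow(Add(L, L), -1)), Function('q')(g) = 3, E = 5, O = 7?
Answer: -240822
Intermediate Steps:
Function('N')(L) = Mul(Rational(1, 2), Pow(L, -1), Add(-4, L)) (Function('N')(L) = Mul(Add(L, -4), Pow(Add(L, L), -1)) = Mul(Add(-4, L), Pow(Mul(2, L), -1)) = Mul(Add(-4, L), Mul(Rational(1, 2), Pow(L, -1))) = Mul(Rational(1, 2), Pow(L, -1), Add(-4, L)))
Function('J')(U) = Mul(Rational(1, 6), Pow(U, -1), Add(-4, U)) (Function('J')(U) = Mul(Mul(Rational(1, 2), Pow(U, -1), Add(-4, U)), Pow(3, -1)) = Mul(Mul(Rational(1, 2), Pow(U, -1), Add(-4, U)), Rational(1, 3)) = Mul(Rational(1, 6), Pow(U, -1), Add(-4, U)))
Mul(13379, Pow(Function('J')(Add(3, Mul(3, 0))), -1)) = Mul(13379, Pow(Mul(Rational(1, 6), Pow(Add(3, Mul(3, 0)), -1), Add(-4, Add(3, Mul(3, 0)))), -1)) = Mul(13379, Pow(Mul(Rational(1, 6), Pow(Add(3, 0), -1), Add(-4, Add(3, 0))), -1)) = Mul(13379, Pow(Mul(Rational(1, 6), Pow(3, -1), Add(-4, 3)), -1)) = Mul(13379, Pow(Mul(Rational(1, 6), Rational(1, 3), -1), -1)) = Mul(13379, Pow(Rational(-1, 18), -1)) = Mul(13379, -18) = -240822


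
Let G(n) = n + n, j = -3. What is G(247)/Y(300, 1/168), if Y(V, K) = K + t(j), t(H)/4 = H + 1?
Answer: -82992/1343 ≈ -61.796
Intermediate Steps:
G(n) = 2*n
t(H) = 4 + 4*H (t(H) = 4*(H + 1) = 4*(1 + H) = 4 + 4*H)
Y(V, K) = -8 + K (Y(V, K) = K + (4 + 4*(-3)) = K + (4 - 12) = K - 8 = -8 + K)
G(247)/Y(300, 1/168) = (2*247)/(-8 + 1/168) = 494/(-8 + 1/168) = 494/(-1343/168) = 494*(-168/1343) = -82992/1343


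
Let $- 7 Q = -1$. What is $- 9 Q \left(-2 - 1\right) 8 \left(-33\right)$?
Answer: $- \frac{7128}{7} \approx -1018.3$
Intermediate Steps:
$Q = \frac{1}{7}$ ($Q = \left(- \frac{1}{7}\right) \left(-1\right) = \frac{1}{7} \approx 0.14286$)
$- 9 Q \left(-2 - 1\right) 8 \left(-33\right) = - 9 \frac{-2 - 1}{7} \cdot 8 \left(-33\right) = - 9 \cdot \frac{1}{7} \left(-3\right) 8 \left(-33\right) = - 9 \left(\left(- \frac{3}{7}\right) 8\right) \left(-33\right) = \left(-9\right) \left(- \frac{24}{7}\right) \left(-33\right) = \frac{216}{7} \left(-33\right) = - \frac{7128}{7}$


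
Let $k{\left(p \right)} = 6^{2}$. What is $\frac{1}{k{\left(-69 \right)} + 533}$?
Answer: $\frac{1}{569} \approx 0.0017575$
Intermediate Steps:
$k{\left(p \right)} = 36$
$\frac{1}{k{\left(-69 \right)} + 533} = \frac{1}{36 + 533} = \frac{1}{569}$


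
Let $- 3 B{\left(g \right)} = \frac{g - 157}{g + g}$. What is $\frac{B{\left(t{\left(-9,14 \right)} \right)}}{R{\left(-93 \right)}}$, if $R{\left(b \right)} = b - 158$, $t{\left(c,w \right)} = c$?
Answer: $\frac{83}{6777} \approx 0.012247$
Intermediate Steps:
$B{\left(g \right)} = - \frac{-157 + g}{6 g}$ ($B{\left(g \right)} = - \frac{\left(g - 157\right) \frac{1}{g + g}}{3} = - \frac{\left(-157 + g\right) \frac{1}{2 g}}{3} = - \frac{\frac{1}{2} \frac{1}{g} \left(-157 + g\right)}{3} = - \frac{-157 + g}{6 g}$)
$R{\left(b \right)} = -158 + b$
$\frac{B{\left(t{\left(-9,14 \right)} \right)}}{R{\left(-93 \right)}} = \frac{\frac{1}{6} \frac{1}{-9} \left(157 - -9\right)}{-158 - 93} = \frac{\frac{1}{6} \left(- \frac{1}{9}\right) \left(157 + 9\right)}{-251} = \frac{1}{6} \left(- \frac{1}{9}\right) 166 \left(- \frac{1}{251}\right) = \left(- \frac{83}{27}\right) \left(- \frac{1}{251}\right) = \frac{83}{6777}$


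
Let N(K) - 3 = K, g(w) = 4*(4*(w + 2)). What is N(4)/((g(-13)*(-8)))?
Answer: 7/1408 ≈ 0.0049716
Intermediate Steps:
g(w) = 32 + 16*w (g(w) = 4*(4*(2 + w)) = 4*(8 + 4*w) = 32 + 16*w)
N(K) = 3 + K
N(4)/((g(-13)*(-8))) = (3 + 4)/(((32 + 16*(-13))*(-8))) = 7/((32 - 208)*(-8)) = 7/(-176*(-8)) = 7/1408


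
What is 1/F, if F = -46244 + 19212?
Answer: -1/27032 ≈ -3.6993e-5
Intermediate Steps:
F = -27032
1/F = 1/(-27032) = -1/27032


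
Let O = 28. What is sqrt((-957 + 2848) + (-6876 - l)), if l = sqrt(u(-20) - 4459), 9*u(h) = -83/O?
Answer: sqrt(-8793540 - 42*I*sqrt(7866257))/42 ≈ 0.47289 - 70.606*I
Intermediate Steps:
u(h) = -83/252 (u(h) = (-83/28)/9 = (-83*1/28)/9 = (1/9)*(-83/28) = -83/252)
l = I*sqrt(7866257)/42 (l = sqrt(-83/252 - 4459) = sqrt(-1123751/252) = I*sqrt(7866257)/42 ≈ 66.778*I)
sqrt((-957 + 2848) + (-6876 - l)) = sqrt((-957 + 2848) + (-6876 - I*sqrt(7866257)/42)) = sqrt(1891 + (-6876 - I*sqrt(7866257)/42)) = sqrt(-4985 - I*sqrt(7866257)/42)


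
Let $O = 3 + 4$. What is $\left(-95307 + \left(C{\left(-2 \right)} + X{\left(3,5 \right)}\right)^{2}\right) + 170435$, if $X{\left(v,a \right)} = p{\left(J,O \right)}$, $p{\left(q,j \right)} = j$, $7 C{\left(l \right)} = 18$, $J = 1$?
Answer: $\frac{3685761}{49} \approx 75220.0$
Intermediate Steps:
$O = 7$
$C{\left(l \right)} = \frac{18}{7}$ ($C{\left(l \right)} = \frac{1}{7} \cdot 18 = \frac{18}{7}$)
$X{\left(v,a \right)} = 7$
$\left(-95307 + \left(C{\left(-2 \right)} + X{\left(3,5 \right)}\right)^{2}\right) + 170435 = \left(-95307 + \left(\frac{18}{7} + 7\right)^{2}\right) + 170435 = \left(-95307 + \left(\frac{67}{7}\right)^{2}\right) + 170435 = \left(-95307 + \frac{4489}{49}\right) + 170435 = - \frac{4665554}{49} + 170435 = \frac{3685761}{49}$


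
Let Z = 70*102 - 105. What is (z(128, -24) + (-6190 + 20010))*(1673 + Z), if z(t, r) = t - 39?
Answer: 121119572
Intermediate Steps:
z(t, r) = -39 + t
Z = 7035 (Z = 7140 - 105 = 7035)
(z(128, -24) + (-6190 + 20010))*(1673 + Z) = ((-39 + 128) + (-6190 + 20010))*(1673 + 7035) = (89 + 13820)*8708 = 13909*8708 = 121119572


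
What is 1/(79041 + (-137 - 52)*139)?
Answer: 1/52770 ≈ 1.8950e-5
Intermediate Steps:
1/(79041 + (-137 - 52)*139) = 1/(79041 - 189*139) = 1/(79041 - 26271) = 1/52770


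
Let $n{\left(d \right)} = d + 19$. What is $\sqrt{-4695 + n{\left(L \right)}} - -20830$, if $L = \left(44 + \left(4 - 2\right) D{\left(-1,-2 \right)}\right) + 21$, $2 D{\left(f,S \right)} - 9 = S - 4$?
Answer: $20830 + 48 i \sqrt{2} \approx 20830.0 + 67.882 i$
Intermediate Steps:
$D{\left(f,S \right)} = \frac{5}{2} + \frac{S}{2}$ ($D{\left(f,S \right)} = \frac{9}{2} + \frac{S - 4}{2} = \frac{9}{2} + \frac{-4 + S}{2} = \frac{9}{2} + \left(-2 + \frac{S}{2}\right) = \frac{5}{2} + \frac{S}{2}$)
$L = 68$ ($L = \left(44 + \left(4 - 2\right) \left(\frac{5}{2} + \frac{1}{2} \left(-2\right)\right)\right) + 21 = \left(44 + 2 \left(\frac{5}{2} - 1\right)\right) + 21 = \left(44 + 2 \cdot \frac{3}{2}\right) + 21 = \left(44 + 3\right) + 21 = 47 + 21 = 68$)
$n{\left(d \right)} = 19 + d$
$\sqrt{-4695 + n{\left(L \right)}} - -20830 = \sqrt{-4695 + \left(19 + 68\right)} - -20830 = \sqrt{-4695 + 87} + 20830 = \sqrt{-4608} + 20830 = 48 i \sqrt{2} + 20830 = 20830 + 48 i \sqrt{2}$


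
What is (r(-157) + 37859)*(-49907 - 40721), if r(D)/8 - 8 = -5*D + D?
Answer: -3892200716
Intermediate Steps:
r(D) = 64 - 32*D (r(D) = 64 + 8*(-5*D + D) = 64 + 8*(-4*D) = 64 - 32*D)
(r(-157) + 37859)*(-49907 - 40721) = ((64 - 32*(-157)) + 37859)*(-49907 - 40721) = ((64 + 5024) + 37859)*(-90628) = (5088 + 37859)*(-90628) = 42947*(-90628) = -3892200716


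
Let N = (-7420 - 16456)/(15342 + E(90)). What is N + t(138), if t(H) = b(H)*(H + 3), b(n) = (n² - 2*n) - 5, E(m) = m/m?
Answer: 40591156093/15343 ≈ 2.6456e+6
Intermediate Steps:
E(m) = 1
N = -23876/15343 (N = (-7420 - 16456)/(15342 + 1) = -23876/15343 ≈ -1.5561)
b(n) = -5 + n² - 2*n
t(H) = (3 + H)*(-5 + H² - 2*H) (t(H) = (-5 + H² - 2*H)*(H + 3) = (-5 + H² - 2*H)*(3 + H) = (3 + H)*(-5 + H² - 2*H))
N + t(138) = -23876/15343 + (-15 + 138² + 138³ - 11*138) = -23876/15343 + (-15 + 19044 + 2628072 - 1518) = -23876/15343 + 2645583 = 40591156093/15343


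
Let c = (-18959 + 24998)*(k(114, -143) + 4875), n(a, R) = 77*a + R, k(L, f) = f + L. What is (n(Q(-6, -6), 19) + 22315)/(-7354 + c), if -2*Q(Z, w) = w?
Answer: 4513/5851528 ≈ 0.00077125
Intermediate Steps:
k(L, f) = L + f
Q(Z, w) = -w/2
n(a, R) = R + 77*a
c = 29264994 (c = (-18959 + 24998)*((114 - 143) + 4875) = 6039*(-29 + 4875) = 6039*4846 = 29264994)
(n(Q(-6, -6), 19) + 22315)/(-7354 + c) = ((19 + 77*(-½*(-6))) + 22315)/(-7354 + 29264994) = ((19 + 77*3) + 22315)/29257640 = ((19 + 231) + 22315)*(1/29257640) = (250 + 22315)*(1/29257640) = 22565*(1/29257640) = 4513/5851528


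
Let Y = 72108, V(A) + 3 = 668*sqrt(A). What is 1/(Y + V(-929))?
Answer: 72105/5613673121 - 668*I*sqrt(929)/5613673121 ≈ 1.2845e-5 - 3.6269e-6*I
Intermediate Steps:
V(A) = -3 + 668*sqrt(A)
1/(Y + V(-929)) = 1/(72108 + (-3 + 668*sqrt(-929))) = 1/(72108 + (-3 + 668*(I*sqrt(929)))) = 1/(72108 + (-3 + 668*I*sqrt(929))) = 1/(72105 + 668*I*sqrt(929))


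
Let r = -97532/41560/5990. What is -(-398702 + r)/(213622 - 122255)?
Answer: 24813657566583/5686325748700 ≈ 4.3637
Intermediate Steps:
r = -24383/62236100 (r = -97532*1/41560*(1/5990) = -24383/10390*1/5990 = -24383/62236100 ≈ -0.00039178)
-(-398702 + r)/(213622 - 122255) = -(-398702 - 24383/62236100)/(213622 - 122255) = -(-24813657566583)/(62236100*91367) = -1*(-24813657566583/5686325748700) = 24813657566583/5686325748700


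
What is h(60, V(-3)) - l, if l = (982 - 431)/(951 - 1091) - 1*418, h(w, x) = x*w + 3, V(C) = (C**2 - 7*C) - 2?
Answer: 294691/140 ≈ 2104.9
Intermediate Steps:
V(C) = -2 + C**2 - 7*C
h(w, x) = 3 + w*x (h(w, x) = w*x + 3 = 3 + w*x)
l = -59071/140 (l = 551/(-140) - 418 = 551*(-1/140) - 418 = -551/140 - 418 = -59071/140 ≈ -421.94)
h(60, V(-3)) - l = (3 + 60*(-2 + (-3)**2 - 7*(-3))) - 1*(-59071/140) = (3 + 60*(-2 + 9 + 21)) + 59071/140 = (3 + 60*28) + 59071/140 = (3 + 1680) + 59071/140 = 1683 + 59071/140 = 294691/140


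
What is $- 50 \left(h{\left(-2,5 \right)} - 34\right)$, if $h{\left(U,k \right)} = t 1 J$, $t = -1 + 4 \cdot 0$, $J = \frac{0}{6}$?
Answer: $1700$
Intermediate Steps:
$J = 0$ ($J = 0 \cdot \frac{1}{6} = 0$)
$t = -1$ ($t = -1 + 0 = -1$)
$h{\left(U,k \right)} = 0$ ($h{\left(U,k \right)} = \left(-1\right) 1 \cdot 0 = \left(-1\right) 0 = 0$)
$- 50 \left(h{\left(-2,5 \right)} - 34\right) = - 50 \left(0 - 34\right) = \left(-50\right) \left(-34\right) = 1700$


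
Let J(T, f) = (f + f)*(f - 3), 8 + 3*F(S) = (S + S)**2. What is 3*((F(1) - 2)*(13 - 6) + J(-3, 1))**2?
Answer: 6724/3 ≈ 2241.3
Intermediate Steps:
F(S) = -8/3 + 4*S**2/3 (F(S) = -8/3 + (S + S)**2/3 = -8/3 + (2*S)**2/3 = -8/3 + (4*S**2)/3 = -8/3 + 4*S**2/3)
J(T, f) = 2*f*(-3 + f) (J(T, f) = (2*f)*(-3 + f) = 2*f*(-3 + f))
3*((F(1) - 2)*(13 - 6) + J(-3, 1))**2 = 3*(((-8/3 + (4/3)*1**2) - 2)*(13 - 6) + 2*1*(-3 + 1))**2 = 3*(((-8/3 + (4/3)*1) - 2)*7 + 2*1*(-2))**2 = 3*(((-8/3 + 4/3) - 2)*7 - 4)**2 = 3*((-4/3 - 2)*7 - 4)**2 = 3*(-10/3*7 - 4)**2 = 3*(-70/3 - 4)**2 = 3*(-82/3)**2 = 3*(6724/9) = 6724/3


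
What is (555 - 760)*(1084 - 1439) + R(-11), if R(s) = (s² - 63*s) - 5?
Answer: 73584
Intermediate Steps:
R(s) = -5 + s² - 63*s
(555 - 760)*(1084 - 1439) + R(-11) = (555 - 760)*(1084 - 1439) + (-5 + (-11)² - 63*(-11)) = -205*(-355) + (-5 + 121 + 693) = 72775 + 809 = 73584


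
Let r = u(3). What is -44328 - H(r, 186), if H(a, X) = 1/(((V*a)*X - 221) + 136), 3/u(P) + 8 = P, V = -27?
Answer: -649006253/14641 ≈ -44328.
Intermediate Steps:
u(P) = 3/(-8 + P)
r = -3/5 (r = 3/(-8 + 3) = 3/(-5) = 3*(-1/5) = -3/5 ≈ -0.60000)
H(a, X) = 1/(-85 - 27*X*a) (H(a, X) = 1/(((-27*a)*X - 221) + 136) = 1/((-27*X*a - 221) + 136) = 1/((-221 - 27*X*a) + 136) = 1/(-85 - 27*X*a))
-44328 - H(r, 186) = -44328 - (-1)/(85 + 27*186*(-3/5)) = -44328 - (-1)/(85 - 15066/5) = -44328 - (-1)/(-14641/5) = -44328 - (-1)*(-5)/14641 = -44328 - 1*5/14641 = -44328 - 5/14641 = -649006253/14641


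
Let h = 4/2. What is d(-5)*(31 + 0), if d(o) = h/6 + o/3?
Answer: -124/3 ≈ -41.333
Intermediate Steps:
h = 2 (h = 4*(½) = 2)
d(o) = ⅓ + o/3 (d(o) = 2/6 + o/3 = 2*(⅙) + o*(⅓) = ⅓ + o/3)
d(-5)*(31 + 0) = (⅓ + (⅓)*(-5))*(31 + 0) = (⅓ - 5/3)*31 = -4/3*31 = -124/3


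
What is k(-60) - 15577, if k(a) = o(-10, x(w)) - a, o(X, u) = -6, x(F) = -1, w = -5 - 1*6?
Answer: -15523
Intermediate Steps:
w = -11 (w = -5 - 6 = -11)
k(a) = -6 - a
k(-60) - 15577 = (-6 - 1*(-60)) - 15577 = (-6 + 60) - 15577 = 54 - 15577 = -15523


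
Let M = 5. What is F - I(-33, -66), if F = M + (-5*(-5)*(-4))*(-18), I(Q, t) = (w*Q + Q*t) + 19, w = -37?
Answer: -1613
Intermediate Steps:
I(Q, t) = 19 - 37*Q + Q*t (I(Q, t) = (-37*Q + Q*t) + 19 = 19 - 37*Q + Q*t)
F = 1805 (F = 5 + (-5*(-5)*(-4))*(-18) = 5 + (25*(-4))*(-18) = 5 - 100*(-18) = 5 + 1800 = 1805)
F - I(-33, -66) = 1805 - (19 - 37*(-33) - 33*(-66)) = 1805 - (19 + 1221 + 2178) = 1805 - 1*3418 = 1805 - 3418 = -1613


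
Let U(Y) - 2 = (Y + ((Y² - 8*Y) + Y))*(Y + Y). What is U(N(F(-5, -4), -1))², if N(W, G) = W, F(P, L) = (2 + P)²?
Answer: 238144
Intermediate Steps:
U(Y) = 2 + 2*Y*(Y² - 6*Y) (U(Y) = 2 + (Y + ((Y² - 8*Y) + Y))*(Y + Y) = 2 + (Y + (Y² - 7*Y))*(2*Y) = 2 + (Y² - 6*Y)*(2*Y) = 2 + 2*Y*(Y² - 6*Y))
U(N(F(-5, -4), -1))² = (2 - 12*(2 - 5)⁴ + 2*((2 - 5)²)³)² = (2 - 12*((-3)²)² + 2*((-3)²)³)² = (2 - 12*9² + 2*9³)² = (2 - 12*81 + 2*729)² = (2 - 972 + 1458)² = 488² = 238144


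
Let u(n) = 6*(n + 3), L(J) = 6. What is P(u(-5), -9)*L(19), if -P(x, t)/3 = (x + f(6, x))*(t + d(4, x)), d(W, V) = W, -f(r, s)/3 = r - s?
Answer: -5940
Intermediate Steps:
f(r, s) = -3*r + 3*s (f(r, s) = -3*(r - s) = -3*r + 3*s)
u(n) = 18 + 6*n (u(n) = 6*(3 + n) = 18 + 6*n)
P(x, t) = -3*(-18 + 4*x)*(4 + t) (P(x, t) = -3*(x + (-3*6 + 3*x))*(t + 4) = -3*(x + (-18 + 3*x))*(4 + t) = -3*(-18 + 4*x)*(4 + t))
P(u(-5), -9)*L(19) = (216 - 48*(18 + 6*(-5)) + 54*(-9) - 12*(-9)*(18 + 6*(-5)))*6 = (216 - 48*(18 - 30) - 486 - 12*(-9)*(18 - 30))*6 = (216 - 48*(-12) - 486 - 12*(-9)*(-12))*6 = (216 + 576 - 486 - 1296)*6 = -990*6 = -5940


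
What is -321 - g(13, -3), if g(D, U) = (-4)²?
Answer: -337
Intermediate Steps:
g(D, U) = 16
-321 - g(13, -3) = -321 - 1*16 = -321 - 16 = -337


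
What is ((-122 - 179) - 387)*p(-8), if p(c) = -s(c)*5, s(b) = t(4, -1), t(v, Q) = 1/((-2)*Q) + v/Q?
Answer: -12040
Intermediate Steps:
t(v, Q) = -1/(2*Q) + v/Q
s(b) = -7/2 (s(b) = (-1/2 + 4)/(-1) = -1*7/2 = -7/2)
p(c) = 35/2 (p(c) = -1*(-7/2)*5 = (7/2)*5 = 35/2)
((-122 - 179) - 387)*p(-8) = ((-122 - 179) - 387)*(35/2) = (-301 - 387)*(35/2) = -688*35/2 = -12040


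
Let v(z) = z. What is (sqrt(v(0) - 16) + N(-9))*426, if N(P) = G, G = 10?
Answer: 4260 + 1704*I ≈ 4260.0 + 1704.0*I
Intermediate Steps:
N(P) = 10
(sqrt(v(0) - 16) + N(-9))*426 = (sqrt(0 - 16) + 10)*426 = (sqrt(-16) + 10)*426 = (4*I + 10)*426 = (10 + 4*I)*426 = 4260 + 1704*I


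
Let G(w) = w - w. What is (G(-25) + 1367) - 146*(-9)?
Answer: 2681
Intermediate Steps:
G(w) = 0
(G(-25) + 1367) - 146*(-9) = (0 + 1367) - 146*(-9) = 1367 + 1314 = 2681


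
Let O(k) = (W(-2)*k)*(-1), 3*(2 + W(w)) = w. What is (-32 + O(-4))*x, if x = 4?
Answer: -512/3 ≈ -170.67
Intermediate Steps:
W(w) = -2 + w/3
O(k) = 8*k/3 (O(k) = ((-2 + (⅓)*(-2))*k)*(-1) = ((-2 - ⅔)*k)*(-1) = -8*k/3*(-1) = 8*k/3)
(-32 + O(-4))*x = (-32 + (8/3)*(-4))*4 = (-32 - 32/3)*4 = -128/3*4 = -512/3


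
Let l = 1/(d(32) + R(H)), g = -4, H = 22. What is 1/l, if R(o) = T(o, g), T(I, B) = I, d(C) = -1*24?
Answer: -2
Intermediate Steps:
d(C) = -24
R(o) = o
l = -½ (l = 1/(-24 + 22) = 1/(-2) = -½ ≈ -0.50000)
1/l = 1/(-½) = -2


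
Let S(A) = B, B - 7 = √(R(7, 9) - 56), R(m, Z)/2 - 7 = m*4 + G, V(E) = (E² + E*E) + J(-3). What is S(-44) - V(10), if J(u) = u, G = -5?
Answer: -188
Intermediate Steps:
V(E) = -3 + 2*E² (V(E) = (E² + E*E) - 3 = (E² + E²) - 3 = 2*E² - 3 = -3 + 2*E²)
R(m, Z) = 4 + 8*m (R(m, Z) = 14 + 2*(m*4 - 5) = 14 + 2*(4*m - 5) = 14 + 2*(-5 + 4*m) = 14 + (-10 + 8*m) = 4 + 8*m)
B = 9 (B = 7 + √((4 + 8*7) - 56) = 7 + √((4 + 56) - 56) = 7 + √(60 - 56) = 7 + √4 = 7 + 2 = 9)
S(A) = 9
S(-44) - V(10) = 9 - (-3 + 2*10²) = 9 - (-3 + 2*100) = 9 - (-3 + 200) = 9 - 1*197 = 9 - 197 = -188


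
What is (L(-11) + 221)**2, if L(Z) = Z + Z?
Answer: 39601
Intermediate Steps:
L(Z) = 2*Z
(L(-11) + 221)**2 = (2*(-11) + 221)**2 = (-22 + 221)**2 = 199**2 = 39601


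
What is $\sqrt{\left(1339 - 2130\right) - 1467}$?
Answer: $i \sqrt{2258} \approx 47.518 i$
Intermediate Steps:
$\sqrt{\left(1339 - 2130\right) - 1467} = \sqrt{-791 - 1467} = \sqrt{-2258} = i \sqrt{2258}$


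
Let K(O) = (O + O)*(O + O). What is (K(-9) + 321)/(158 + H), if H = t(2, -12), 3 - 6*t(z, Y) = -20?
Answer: 3870/971 ≈ 3.9856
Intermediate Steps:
t(z, Y) = 23/6 (t(z, Y) = ½ - ⅙*(-20) = ½ + 10/3 = 23/6)
H = 23/6 ≈ 3.8333
K(O) = 4*O² (K(O) = (2*O)*(2*O) = 4*O²)
(K(-9) + 321)/(158 + H) = (4*(-9)² + 321)/(158 + 23/6) = (4*81 + 321)/(971/6) = (324 + 321)*(6/971) = 645*(6/971) = 3870/971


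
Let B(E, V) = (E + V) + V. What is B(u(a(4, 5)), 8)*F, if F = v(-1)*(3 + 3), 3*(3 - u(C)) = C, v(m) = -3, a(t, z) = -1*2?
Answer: -354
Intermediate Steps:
a(t, z) = -2
u(C) = 3 - C/3
F = -18 (F = -3*(3 + 3) = -3*6 = -18)
B(E, V) = E + 2*V
B(u(a(4, 5)), 8)*F = ((3 - 1/3*(-2)) + 2*8)*(-18) = ((3 + 2/3) + 16)*(-18) = (11/3 + 16)*(-18) = (59/3)*(-18) = -354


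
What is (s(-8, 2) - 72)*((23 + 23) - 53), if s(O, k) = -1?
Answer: 511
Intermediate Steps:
(s(-8, 2) - 72)*((23 + 23) - 53) = (-1 - 72)*((23 + 23) - 53) = -73*(46 - 53) = -73*(-7) = 511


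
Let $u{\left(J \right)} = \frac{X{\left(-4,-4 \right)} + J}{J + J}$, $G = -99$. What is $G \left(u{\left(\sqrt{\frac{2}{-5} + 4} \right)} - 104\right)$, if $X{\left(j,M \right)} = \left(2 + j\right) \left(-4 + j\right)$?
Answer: $\frac{20493}{2} - 132 \sqrt{10} \approx 9829.1$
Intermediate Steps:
$X{\left(j,M \right)} = \left(-4 + j\right) \left(2 + j\right)$
$u{\left(J \right)} = \frac{16 + J}{2 J}$ ($u{\left(J \right)} = \frac{\left(-8 + \left(-4\right)^{2} - -8\right) + J}{J + J} = \frac{\left(-8 + 16 + 8\right) + J}{2 J} = \left(16 + J\right) \frac{1}{2 J} = \frac{16 + J}{2 J}$)
$G \left(u{\left(\sqrt{\frac{2}{-5} + 4} \right)} - 104\right) = - 99 \left(\frac{16 + \sqrt{\frac{2}{-5} + 4}}{2 \sqrt{\frac{2}{-5} + 4}} - 104\right) = - 99 \left(\frac{16 + \sqrt{2 \left(- \frac{1}{5}\right) + 4}}{2 \sqrt{2 \left(- \frac{1}{5}\right) + 4}} - 104\right) = - 99 \left(\frac{16 + \sqrt{- \frac{2}{5} + 4}}{2 \sqrt{- \frac{2}{5} + 4}} - 104\right) = - 99 \left(\frac{16 + \sqrt{\frac{18}{5}}}{2 \sqrt{\frac{18}{5}}} - 104\right) = - 99 \left(\frac{16 + \frac{3 \sqrt{10}}{5}}{2 \frac{3 \sqrt{10}}{5}} - 104\right) = - 99 \left(\frac{\frac{\sqrt{10}}{6} \left(16 + \frac{3 \sqrt{10}}{5}\right)}{2} - 104\right) = - 99 \left(\frac{\sqrt{10} \left(16 + \frac{3 \sqrt{10}}{5}\right)}{12} - 104\right) = - 99 \left(-104 + \frac{\sqrt{10} \left(16 + \frac{3 \sqrt{10}}{5}\right)}{12}\right) = 10296 - \frac{33 \sqrt{10} \left(16 + \frac{3 \sqrt{10}}{5}\right)}{4}$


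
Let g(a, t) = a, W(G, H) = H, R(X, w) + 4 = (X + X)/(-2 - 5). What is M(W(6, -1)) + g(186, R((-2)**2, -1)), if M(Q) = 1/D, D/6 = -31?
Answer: 34595/186 ≈ 185.99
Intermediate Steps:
D = -186 (D = 6*(-31) = -186)
R(X, w) = -4 - 2*X/7 (R(X, w) = -4 + (X + X)/(-2 - 5) = -4 + (2*X)/(-7) = -4 + (2*X)*(-1/7) = -4 - 2*X/7)
M(Q) = -1/186 (M(Q) = 1/(-186) = -1/186)
M(W(6, -1)) + g(186, R((-2)**2, -1)) = -1/186 + 186 = 34595/186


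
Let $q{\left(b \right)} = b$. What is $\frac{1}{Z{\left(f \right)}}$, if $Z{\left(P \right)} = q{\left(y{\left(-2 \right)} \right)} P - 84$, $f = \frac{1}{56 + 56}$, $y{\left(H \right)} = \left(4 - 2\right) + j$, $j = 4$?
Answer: $- \frac{56}{4701} \approx -0.011912$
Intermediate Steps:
$y{\left(H \right)} = 6$ ($y{\left(H \right)} = \left(4 - 2\right) + 4 = 2 + 4 = 6$)
$f = \frac{1}{112} \approx 0.0089286$
$Z{\left(P \right)} = -84 + 6 P$ ($Z{\left(P \right)} = 6 P - 84 = -84 + 6 P$)
$\frac{1}{Z{\left(f \right)}} = \frac{1}{-84 + 6 \cdot \frac{1}{112}} = \frac{1}{-84 + \frac{3}{56}} = \frac{1}{- \frac{4701}{56}} = - \frac{56}{4701}$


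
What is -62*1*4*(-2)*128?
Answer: 63488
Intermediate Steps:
-62*1*4*(-2)*128 = -248*(-2)*128 = -62*(-8)*128 = 496*128 = 63488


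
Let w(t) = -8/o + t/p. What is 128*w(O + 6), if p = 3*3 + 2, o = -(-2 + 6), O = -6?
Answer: 256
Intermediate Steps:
o = -4 (o = -1*4 = -4)
p = 11 (p = 9 + 2 = 11)
w(t) = 2 + t/11 (w(t) = -8/(-4) + t/11 = -8*(-1/4) + t*(1/11) = 2 + t/11)
128*w(O + 6) = 128*(2 + (-6 + 6)/11) = 128*(2 + (1/11)*0) = 128*(2 + 0) = 128*2 = 256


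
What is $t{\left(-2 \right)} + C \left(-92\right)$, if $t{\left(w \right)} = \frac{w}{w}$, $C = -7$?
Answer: $645$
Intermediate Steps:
$t{\left(w \right)} = 1$
$t{\left(-2 \right)} + C \left(-92\right) = 1 - -644 = 1 + 644 = 645$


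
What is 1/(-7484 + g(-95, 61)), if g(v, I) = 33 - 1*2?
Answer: -1/7453 ≈ -0.00013417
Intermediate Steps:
g(v, I) = 31 (g(v, I) = 33 - 2 = 31)
1/(-7484 + g(-95, 61)) = 1/(-7484 + 31) = 1/(-7453) = -1/7453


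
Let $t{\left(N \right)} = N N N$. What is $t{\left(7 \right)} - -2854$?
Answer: $3197$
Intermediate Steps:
$t{\left(N \right)} = N^{3}$ ($t{\left(N \right)} = N^{2} N = N^{3}$)
$t{\left(7 \right)} - -2854 = 7^{3} - -2854 = 343 + 2854 = 3197$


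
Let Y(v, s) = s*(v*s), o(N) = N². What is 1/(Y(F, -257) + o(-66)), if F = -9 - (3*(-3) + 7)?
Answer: -1/457987 ≈ -2.1835e-6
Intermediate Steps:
F = -7 (F = -9 - (-9 + 7) = -9 - 1*(-2) = -9 + 2 = -7)
Y(v, s) = v*s² (Y(v, s) = s*(s*v) = v*s²)
1/(Y(F, -257) + o(-66)) = 1/(-7*(-257)² + (-66)²) = 1/(-7*66049 + 4356) = 1/(-462343 + 4356) = 1/(-457987) = -1/457987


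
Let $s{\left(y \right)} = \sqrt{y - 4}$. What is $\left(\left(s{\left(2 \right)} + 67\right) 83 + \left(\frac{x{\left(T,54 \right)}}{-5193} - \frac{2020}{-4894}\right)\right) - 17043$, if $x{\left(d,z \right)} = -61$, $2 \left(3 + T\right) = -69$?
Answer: $- \frac{145899491425}{12707271} + 83 i \sqrt{2} \approx -11482.0 + 117.38 i$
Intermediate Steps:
$T = - \frac{75}{2}$ ($T = -3 + \frac{1}{2} \left(-69\right) = -3 - \frac{69}{2} = - \frac{75}{2} \approx -37.5$)
$s{\left(y \right)} = \sqrt{-4 + y}$
$\left(\left(s{\left(2 \right)} + 67\right) 83 + \left(\frac{x{\left(T,54 \right)}}{-5193} - \frac{2020}{-4894}\right)\right) - 17043 = \left(\left(\sqrt{-4 + 2} + 67\right) 83 - \left(- \frac{1010}{2447} - \frac{61}{5193}\right)\right) - 17043 = \left(\left(\sqrt{-2} + 67\right) 83 - - \frac{5394197}{12707271}\right) - 17043 = \left(\left(i \sqrt{2} + 67\right) 83 + \left(\frac{61}{5193} + \frac{1010}{2447}\right)\right) - 17043 = \left(\left(67 + i \sqrt{2}\right) 83 + \frac{5394197}{12707271}\right) - 17043 = \left(\left(5561 + 83 i \sqrt{2}\right) + \frac{5394197}{12707271}\right) - 17043 = \left(\frac{70670528228}{12707271} + 83 i \sqrt{2}\right) - 17043 = - \frac{145899491425}{12707271} + 83 i \sqrt{2}$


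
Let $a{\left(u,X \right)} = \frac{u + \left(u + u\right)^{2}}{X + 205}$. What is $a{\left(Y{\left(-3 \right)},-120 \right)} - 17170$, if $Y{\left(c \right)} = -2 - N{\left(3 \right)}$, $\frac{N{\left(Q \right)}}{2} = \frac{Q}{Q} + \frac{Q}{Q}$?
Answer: $- \frac{1459312}{85} \approx -17168.0$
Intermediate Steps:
$N{\left(Q \right)} = 4$ ($N{\left(Q \right)} = 2 \left(\frac{Q}{Q} + \frac{Q}{Q}\right) = 2 \left(1 + 1\right) = 2 \cdot 2 = 4$)
$Y{\left(c \right)} = -6$ ($Y{\left(c \right)} = -2 - 4 = -6$)
$a{\left(u,X \right)} = \frac{u + 4 u^{2}}{205 + X}$ ($a{\left(u,X \right)} = \frac{u + \left(2 u\right)^{2}}{205 + X} = \frac{u + 4 u^{2}}{205 + X}$)
$a{\left(Y{\left(-3 \right)},-120 \right)} - 17170 = - \frac{6 \left(1 + 4 \left(-6\right)\right)}{205 - 120} - 17170 = - \frac{6 \left(1 - 24\right)}{85} - 17170 = \left(-6\right) \frac{1}{85} \left(-23\right) - 17170 = \frac{138}{85} - 17170 = - \frac{1459312}{85}$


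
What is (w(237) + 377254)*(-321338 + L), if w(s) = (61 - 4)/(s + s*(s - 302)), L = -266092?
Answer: -560230876351575/2528 ≈ -2.2161e+11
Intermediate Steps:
w(s) = 57/(s + s*(-302 + s))
(w(237) + 377254)*(-321338 + L) = (57/(237*(-301 + 237)) + 377254)*(-321338 - 266092) = (57*(1/237)/(-64) + 377254)*(-587430) = (57*(1/237)*(-1/64) + 377254)*(-587430) = (-19/5056 + 377254)*(-587430) = (1907396205/5056)*(-587430) = -560230876351575/2528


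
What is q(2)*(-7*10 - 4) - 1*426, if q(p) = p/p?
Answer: -500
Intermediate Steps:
q(p) = 1
q(2)*(-7*10 - 4) - 1*426 = 1*(-7*10 - 4) - 1*426 = 1*(-70 - 4) - 426 = 1*(-74) - 426 = -74 - 426 = -500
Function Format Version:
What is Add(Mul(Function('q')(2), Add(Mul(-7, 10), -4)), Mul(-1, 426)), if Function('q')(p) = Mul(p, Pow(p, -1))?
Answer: -500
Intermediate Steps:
Function('q')(p) = 1
Add(Mul(Function('q')(2), Add(Mul(-7, 10), -4)), Mul(-1, 426)) = Add(Mul(1, Add(Mul(-7, 10), -4)), Mul(-1, 426)) = Add(Mul(1, Add(-70, -4)), -426) = Add(Mul(1, -74), -426) = Add(-74, -426) = -500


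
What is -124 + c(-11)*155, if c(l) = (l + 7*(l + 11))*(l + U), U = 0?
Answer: 18631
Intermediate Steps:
c(l) = l*(77 + 8*l) (c(l) = (l + 7*(l + 11))*(l + 0) = (l + 7*(11 + l))*l = (l + (77 + 7*l))*l = (77 + 8*l)*l = l*(77 + 8*l))
-124 + c(-11)*155 = -124 - 11*(77 + 8*(-11))*155 = -124 - 11*(77 - 88)*155 = -124 - 11*(-11)*155 = -124 + 121*155 = -124 + 18755 = 18631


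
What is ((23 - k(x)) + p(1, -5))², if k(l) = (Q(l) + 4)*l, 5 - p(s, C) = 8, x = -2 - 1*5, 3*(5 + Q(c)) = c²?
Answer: 145924/9 ≈ 16214.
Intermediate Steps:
Q(c) = -5 + c²/3
x = -7 (x = -2 - 5 = -7)
p(s, C) = -3 (p(s, C) = 5 - 1*8 = 5 - 8 = -3)
k(l) = l*(-1 + l²/3) (k(l) = ((-5 + l²/3) + 4)*l = (-1 + l²/3)*l = l*(-1 + l²/3))
((23 - k(x)) + p(1, -5))² = ((23 - (-1*(-7) + (⅓)*(-7)³)) - 3)² = ((23 - (7 + (⅓)*(-343))) - 3)² = ((23 - (7 - 343/3)) - 3)² = ((23 - 1*(-322/3)) - 3)² = ((23 + 322/3) - 3)² = (391/3 - 3)² = (382/3)² = 145924/9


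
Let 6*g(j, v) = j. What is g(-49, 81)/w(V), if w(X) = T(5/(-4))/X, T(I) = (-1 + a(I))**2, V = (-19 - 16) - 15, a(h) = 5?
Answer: 1225/48 ≈ 25.521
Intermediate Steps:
g(j, v) = j/6
V = -50 (V = -35 - 15 = -50)
T(I) = 16 (T(I) = (-1 + 5)**2 = 4**2 = 16)
w(X) = 16/X
g(-49, 81)/w(V) = ((1/6)*(-49))/((16/(-50))) = -49/(6*(16*(-1/50))) = -49/(6*(-8/25)) = -49/6*(-25/8) = 1225/48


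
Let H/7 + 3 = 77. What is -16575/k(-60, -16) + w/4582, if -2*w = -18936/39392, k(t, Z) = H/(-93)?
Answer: 34778401940853/11686995824 ≈ 2975.8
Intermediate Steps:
H = 518 (H = -21 + 7*77 = -21 + 539 = 518)
k(t, Z) = -518/93 (k(t, Z) = 518/(-93) = 518*(-1/93) = -518/93)
w = 2367/9848 (w = -(-9468)/39392 = -½*(-2367/4924) = 2367/9848 ≈ 0.24035)
-16575/k(-60, -16) + w/4582 = -16575/(-518/93) + (2367/9848)/4582 = -16575*(-93/518) + (2367/9848)*(1/4582) = 1541475/518 + 2367/45123536 = 34778401940853/11686995824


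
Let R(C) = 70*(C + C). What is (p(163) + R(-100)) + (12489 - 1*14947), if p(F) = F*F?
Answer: 10111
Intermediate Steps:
p(F) = F**2
R(C) = 140*C (R(C) = 70*(2*C) = 140*C)
(p(163) + R(-100)) + (12489 - 1*14947) = (163**2 + 140*(-100)) + (12489 - 1*14947) = (26569 - 14000) + (12489 - 14947) = 12569 - 2458 = 10111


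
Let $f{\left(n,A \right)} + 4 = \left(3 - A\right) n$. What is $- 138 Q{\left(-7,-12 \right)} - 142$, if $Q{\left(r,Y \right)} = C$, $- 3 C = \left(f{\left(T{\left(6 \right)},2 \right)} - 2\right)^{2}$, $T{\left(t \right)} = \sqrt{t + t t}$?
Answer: $3446 - 552 \sqrt{42} \approx -131.37$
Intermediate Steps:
$T{\left(t \right)} = \sqrt{t + t^{2}}$
$f{\left(n,A \right)} = -4 + n \left(3 - A\right)$ ($f{\left(n,A \right)} = -4 + \left(3 - A\right) n = -4 + n \left(3 - A\right)$)
$C = - \frac{\left(-6 + \sqrt{42}\right)^{2}}{3}$ ($C = - \frac{\left(\left(-4 + 3 \sqrt{6 \left(1 + 6\right)} - 2 \sqrt{6 \left(1 + 6\right)}\right) - 2\right)^{2}}{3} = - \frac{\left(\left(-4 + 3 \sqrt{6 \cdot 7} - 2 \sqrt{6 \cdot 7}\right) - 2\right)^{2}}{3} = - \frac{\left(\left(-4 + 3 \sqrt{42} - 2 \sqrt{42}\right) - 2\right)^{2}}{3} = - \frac{\left(\left(-4 + \sqrt{42}\right) - 2\right)^{2}}{3} = - \frac{\left(-6 + \sqrt{42}\right)^{2}}{3} \approx -0.077037$)
$Q{\left(r,Y \right)} = -26 + 4 \sqrt{42}$
$- 138 Q{\left(-7,-12 \right)} - 142 = - 138 \left(-26 + 4 \sqrt{42}\right) - 142 = \left(3588 - 552 \sqrt{42}\right) - 142 = 3446 - 552 \sqrt{42}$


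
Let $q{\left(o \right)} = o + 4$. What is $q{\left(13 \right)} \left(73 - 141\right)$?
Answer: $-1156$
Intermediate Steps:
$q{\left(o \right)} = 4 + o$
$q{\left(13 \right)} \left(73 - 141\right) = \left(4 + 13\right) \left(73 - 141\right) = 17 \left(-68\right) = -1156$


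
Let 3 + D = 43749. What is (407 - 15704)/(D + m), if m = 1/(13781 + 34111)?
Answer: -732603924/2095083433 ≈ -0.34968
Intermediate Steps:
D = 43746 (D = -3 + 43749 = 43746)
m = 1/47892 ≈ 2.0880e-5
(407 - 15704)/(D + m) = (407 - 15704)/(43746 + 1/47892) = -15297/2095083433/47892 = -15297*47892/2095083433 = -732603924/2095083433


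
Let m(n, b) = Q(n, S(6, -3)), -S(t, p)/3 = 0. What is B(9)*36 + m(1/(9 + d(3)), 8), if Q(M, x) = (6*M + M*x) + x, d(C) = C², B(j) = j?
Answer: 973/3 ≈ 324.33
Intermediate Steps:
S(t, p) = 0 (S(t, p) = -3*0 = 0)
Q(M, x) = x + 6*M + M*x
m(n, b) = 6*n (m(n, b) = 0 + 6*n + n*0 = 0 + 6*n + 0 = 6*n)
B(9)*36 + m(1/(9 + d(3)), 8) = 9*36 + 6/(9 + 3²) = 324 + 6/(9 + 9) = 324 + 6/18 = 324 + 6*(1/18) = 324 + ⅓ = 973/3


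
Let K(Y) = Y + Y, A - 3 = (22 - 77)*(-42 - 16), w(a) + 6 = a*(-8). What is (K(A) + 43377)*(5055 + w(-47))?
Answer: 269964275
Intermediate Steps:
w(a) = -6 - 8*a (w(a) = -6 + a*(-8) = -6 - 8*a)
A = 3193 (A = 3 + (22 - 77)*(-42 - 16) = 3 - 55*(-58) = 3 + 3190 = 3193)
K(Y) = 2*Y
(K(A) + 43377)*(5055 + w(-47)) = (2*3193 + 43377)*(5055 + (-6 - 8*(-47))) = (6386 + 43377)*(5055 + (-6 + 376)) = 49763*(5055 + 370) = 49763*5425 = 269964275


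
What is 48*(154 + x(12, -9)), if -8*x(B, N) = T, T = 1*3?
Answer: 7374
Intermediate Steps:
T = 3
x(B, N) = -3/8 (x(B, N) = -⅛*3 = -3/8)
48*(154 + x(12, -9)) = 48*(154 - 3/8) = 48*(1229/8) = 7374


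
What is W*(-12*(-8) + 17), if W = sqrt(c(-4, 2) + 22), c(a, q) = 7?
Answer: 113*sqrt(29) ≈ 608.52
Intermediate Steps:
W = sqrt(29) (W = sqrt(7 + 22) = sqrt(29) ≈ 5.3852)
W*(-12*(-8) + 17) = sqrt(29)*(-12*(-8) + 17) = sqrt(29)*(96 + 17) = sqrt(29)*113 = 113*sqrt(29)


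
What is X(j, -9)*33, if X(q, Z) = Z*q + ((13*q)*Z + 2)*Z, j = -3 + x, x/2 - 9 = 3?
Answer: 722898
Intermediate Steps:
x = 24 (x = 18 + 2*3 = 18 + 6 = 24)
j = 21 (j = -3 + 24 = 21)
X(q, Z) = Z*q + Z*(2 + 13*Z*q) (X(q, Z) = Z*q + (13*Z*q + 2)*Z = Z*q + (2 + 13*Z*q)*Z = Z*q + Z*(2 + 13*Z*q))
X(j, -9)*33 = -9*(2 + 21 + 13*(-9)*21)*33 = -9*(2 + 21 - 2457)*33 = -9*(-2434)*33 = 21906*33 = 722898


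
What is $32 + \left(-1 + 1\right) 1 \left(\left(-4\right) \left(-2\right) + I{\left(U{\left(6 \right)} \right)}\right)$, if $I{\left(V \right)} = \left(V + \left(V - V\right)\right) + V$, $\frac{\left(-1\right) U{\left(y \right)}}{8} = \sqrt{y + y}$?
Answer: $32$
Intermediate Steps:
$U{\left(y \right)} = - 8 \sqrt{2} \sqrt{y}$ ($U{\left(y \right)} = - 8 \sqrt{y + y} = - 8 \sqrt{2 y} = - 8 \sqrt{2} \sqrt{y}$)
$I{\left(V \right)} = 2 V$ ($I{\left(V \right)} = \left(V + 0\right) + V = V + V = 2 V$)
$32 + \left(-1 + 1\right) 1 \left(\left(-4\right) \left(-2\right) + I{\left(U{\left(6 \right)} \right)}\right) = 32 + \left(-1 + 1\right) 1 \left(\left(-4\right) \left(-2\right) + 2 \left(- 8 \sqrt{2} \sqrt{6}\right)\right) = 32 + 0 \cdot 1 \left(8 + 2 \left(- 16 \sqrt{3}\right)\right) = 32 + 0 \left(8 - 32 \sqrt{3}\right) = 32 + 0 = 32$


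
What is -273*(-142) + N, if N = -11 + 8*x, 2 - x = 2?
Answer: 38755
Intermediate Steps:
x = 0 (x = 2 - 1*2 = 2 - 2 = 0)
N = -11 (N = -11 + 8*0 = -11 + 0 = -11)
-273*(-142) + N = -273*(-142) - 11 = 38766 - 11 = 38755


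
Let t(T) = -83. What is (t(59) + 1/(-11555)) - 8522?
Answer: -99430776/11555 ≈ -8605.0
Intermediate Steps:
(t(59) + 1/(-11555)) - 8522 = (-83 + 1/(-11555)) - 8522 = (-83 - 1/11555) - 8522 = -959066/11555 - 8522 = -99430776/11555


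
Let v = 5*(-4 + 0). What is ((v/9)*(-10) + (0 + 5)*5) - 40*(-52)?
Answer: 19145/9 ≈ 2127.2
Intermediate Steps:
v = -20 (v = 5*(-4) = -20)
((v/9)*(-10) + (0 + 5)*5) - 40*(-52) = (-20/9*(-10) + (0 + 5)*5) - 40*(-52) = (-20*⅑*(-10) + 5*5) + 2080 = (-20/9*(-10) + 25) + 2080 = (200/9 + 25) + 2080 = 425/9 + 2080 = 19145/9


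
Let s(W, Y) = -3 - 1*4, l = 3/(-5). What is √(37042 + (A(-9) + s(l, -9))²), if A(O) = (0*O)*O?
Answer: √37091 ≈ 192.59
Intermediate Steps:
l = -⅗ (l = 3*(-⅕) = -⅗ ≈ -0.60000)
s(W, Y) = -7 (s(W, Y) = -3 - 4 = -7)
A(O) = 0 (A(O) = 0*O = 0)
√(37042 + (A(-9) + s(l, -9))²) = √(37042 + (0 - 7)²) = √(37042 + (-7)²) = √(37042 + 49) = √37091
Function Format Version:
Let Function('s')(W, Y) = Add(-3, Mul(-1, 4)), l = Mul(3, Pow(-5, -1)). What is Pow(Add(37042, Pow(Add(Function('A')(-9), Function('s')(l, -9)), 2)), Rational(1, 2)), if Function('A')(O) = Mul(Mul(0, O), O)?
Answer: Pow(37091, Rational(1, 2)) ≈ 192.59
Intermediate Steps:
l = Rational(-3, 5) (l = Mul(3, Rational(-1, 5)) = Rational(-3, 5) ≈ -0.60000)
Function('s')(W, Y) = -7 (Function('s')(W, Y) = Add(-3, -4) = -7)
Function('A')(O) = 0 (Function('A')(O) = Mul(0, O) = 0)
Pow(Add(37042, Pow(Add(Function('A')(-9), Function('s')(l, -9)), 2)), Rational(1, 2)) = Pow(Add(37042, Pow(Add(0, -7), 2)), Rational(1, 2)) = Pow(Add(37042, Pow(-7, 2)), Rational(1, 2)) = Pow(Add(37042, 49), Rational(1, 2)) = Pow(37091, Rational(1, 2))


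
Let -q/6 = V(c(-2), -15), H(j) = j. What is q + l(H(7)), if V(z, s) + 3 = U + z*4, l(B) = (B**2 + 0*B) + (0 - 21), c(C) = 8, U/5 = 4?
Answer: -266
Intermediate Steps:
U = 20 (U = 5*4 = 20)
l(B) = -21 + B**2 (l(B) = (B**2 + 0) - 21 = B**2 - 21 = -21 + B**2)
V(z, s) = 17 + 4*z (V(z, s) = -3 + (20 + z*4) = -3 + (20 + 4*z) = 17 + 4*z)
q = -294 (q = -6*(17 + 4*8) = -6*(17 + 32) = -6*49 = -294)
q + l(H(7)) = -294 + (-21 + 7**2) = -294 + (-21 + 49) = -294 + 28 = -266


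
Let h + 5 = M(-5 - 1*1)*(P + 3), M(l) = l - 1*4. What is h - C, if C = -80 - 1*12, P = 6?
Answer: -3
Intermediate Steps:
M(l) = -4 + l (M(l) = l - 4 = -4 + l)
h = -95 (h = -5 + (-4 + (-5 - 1*1))*(6 + 3) = -5 + (-4 + (-5 - 1))*9 = -5 + (-4 - 6)*9 = -5 - 10*9 = -5 - 90 = -95)
C = -92 (C = -80 - 12 = -92)
h - C = -95 - 1*(-92) = -95 + 92 = -3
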